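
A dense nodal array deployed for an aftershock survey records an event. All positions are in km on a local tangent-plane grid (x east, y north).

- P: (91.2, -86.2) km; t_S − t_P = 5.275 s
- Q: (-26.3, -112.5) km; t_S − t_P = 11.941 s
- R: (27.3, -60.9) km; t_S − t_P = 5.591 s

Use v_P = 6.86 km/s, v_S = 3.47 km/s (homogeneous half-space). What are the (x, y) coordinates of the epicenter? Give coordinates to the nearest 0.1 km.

(54.3, -89.4)

Distance from S−P lag: d = Δt · v_P v_S / (v_P − v_S) = Δt · (6.86·3.47)/(6.86−3.47) ≈ 7.0219·Δt.
So d_P = 37.04, d_Q = 83.85, d_R = 39.26 km.
Circle about each station: (x − 91.2)² + (y + 86.2)² = 37.04²; (x + 26.3)² + (y + 112.5)² = 83.85²; (x − 27.3)² + (y + 60.9)² = 39.26².
Subtracting the P equation from the Q and R equations removes the quadratic terms:
-235.0 x − 52.6 y = -8058.80
-127.8 x + 50.6 y = -11463.17
Solving the 2×2 system: x ≈ 54.3, y ≈ -89.4 km.
Check against P (with the unrounded x, y): √((x − 91.2)²+(y + 86.2)²) = 37.04 ≈ 37.04 km. ✓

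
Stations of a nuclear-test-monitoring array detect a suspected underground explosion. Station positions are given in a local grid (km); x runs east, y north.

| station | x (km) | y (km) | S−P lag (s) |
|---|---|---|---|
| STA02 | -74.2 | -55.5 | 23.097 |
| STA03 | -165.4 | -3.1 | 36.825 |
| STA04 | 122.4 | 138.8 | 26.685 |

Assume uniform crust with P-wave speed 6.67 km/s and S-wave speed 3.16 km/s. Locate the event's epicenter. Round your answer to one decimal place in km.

(55.7, -6.9)

Distance from S−P lag: d = Δt · v_P v_S / (v_P − v_S) = Δt · (6.67·3.16)/(6.67−3.16) ≈ 6.0049·Δt.
So d_STA02 = 138.70, d_STA03 = 221.13, d_STA04 = 160.24 km.
Circle about each station: (x + 74.2)² + (y + 55.5)² = 138.70²; (x + 165.4)² + (y + 3.1)² = 221.13²; (x − 122.4)² + (y − 138.8)² = 160.24².
Subtracting pairs of circle equations eliminates x²+y² and gives linear equations (the radical axes):
-182.4 x + 104.8 y = -10879.91
393.2 x + 388.6 y = 19222.14
Solving the 2×2 system: x ≈ 55.7, y ≈ -6.9 km.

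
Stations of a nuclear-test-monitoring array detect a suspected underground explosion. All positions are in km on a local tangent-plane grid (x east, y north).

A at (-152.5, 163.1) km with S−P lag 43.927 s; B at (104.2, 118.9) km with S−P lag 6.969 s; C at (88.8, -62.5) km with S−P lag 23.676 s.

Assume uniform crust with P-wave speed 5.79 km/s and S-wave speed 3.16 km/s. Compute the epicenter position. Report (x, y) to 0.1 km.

Distance from S−P lag: d = Δt · v_P v_S / (v_P − v_S) = Δt · (5.79·3.16)/(5.79−3.16) ≈ 6.9568·Δt.
So d_A = 305.59, d_B = 48.48, d_C = 164.71 km.
Circle about each station: (x + 152.5)² + (y − 163.1)² = 305.59²; (x − 104.2)² + (y − 118.9)² = 48.48²; (x − 88.8)² + (y + 62.5)² = 164.71².
Subtracting pairs of circle equations eliminates x²+y² and gives linear equations (the radical axes):
513.4 x − 88.4 y = 66171.93
482.6 x − 451.2 y = 28189.69
Solving the 2×2 system: x ≈ 144.8, y ≈ 92.4 km.

144.8 km east, 92.4 km north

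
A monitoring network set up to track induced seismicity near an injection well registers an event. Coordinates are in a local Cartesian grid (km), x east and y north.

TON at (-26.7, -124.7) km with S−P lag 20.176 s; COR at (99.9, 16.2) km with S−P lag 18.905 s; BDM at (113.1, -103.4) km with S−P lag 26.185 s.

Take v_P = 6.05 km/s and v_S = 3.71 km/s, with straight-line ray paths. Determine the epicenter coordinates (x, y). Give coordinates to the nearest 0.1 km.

Distance from S−P lag: d = Δt · v_P v_S / (v_P − v_S) = Δt · (6.05·3.71)/(6.05−3.71) ≈ 9.5921·Δt.
So d_TON = 193.53, d_COR = 181.34, d_BDM = 251.17 km.
Circle about each station: (x + 26.7)² + (y + 124.7)² = 193.53²; (x − 99.9)² + (y − 16.2)² = 181.34²; (x − 113.1)² + (y + 103.4)² = 251.17².
Subtracting pairs of circle equations eliminates x²+y² and gives linear equations (the radical axes):
253.2 x + 281.8 y = -1450.86
279.6 x + 42.6 y = -18412.32
Solving the 2×2 system: x ≈ -75.4, y ≈ 62.6 km.
Check against TON (with the unrounded x, y): √((x + 26.7)²+(y + 124.7)²) = 193.51 ≈ 193.53 km. ✓

-75.4 km east, 62.6 km north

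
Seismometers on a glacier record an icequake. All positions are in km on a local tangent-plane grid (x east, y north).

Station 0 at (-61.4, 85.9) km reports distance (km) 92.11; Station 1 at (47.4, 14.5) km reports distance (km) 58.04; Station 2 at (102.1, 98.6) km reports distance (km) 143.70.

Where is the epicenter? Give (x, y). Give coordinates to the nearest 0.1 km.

Circle about each station: (x + 61.4)² + (y − 85.9)² = 92.11²; (x − 47.4)² + (y − 14.5)² = 58.04²; (x − 102.1)² + (y − 98.6)² = 143.70².
Subtracting the Station 0 equation from the Station 1 and Station 2 equations removes the quadratic terms:
217.6 x − 142.8 y = -3576.15
327.0 x + 25.4 y = -3167.84
Solving the 2×2 system: x ≈ -10.4, y ≈ 9.2 km.

x ≈ -10.4 km, y ≈ 9.2 km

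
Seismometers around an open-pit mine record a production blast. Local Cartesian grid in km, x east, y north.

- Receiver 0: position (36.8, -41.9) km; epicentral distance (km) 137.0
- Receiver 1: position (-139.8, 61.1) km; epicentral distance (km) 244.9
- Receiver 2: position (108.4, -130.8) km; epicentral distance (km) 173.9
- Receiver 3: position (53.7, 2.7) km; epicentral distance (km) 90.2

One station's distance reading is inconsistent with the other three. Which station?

Solve using three stations at a time. Using Receiver 0, Receiver 1, Receiver 3 (subtract circle equations pairwise → linear system) gives (x, y) ≈ (104.6, 77.1).
Distances from that point to each station vs reported:
  Receiver 0: calculated 137.0 vs reported 137.0 → residual 0.0 km
  Receiver 1: calculated 244.9 vs reported 244.9 → residual 0.0 km
  Receiver 2: calculated 208.0 vs reported 173.9 → residual 34.1 km
  Receiver 3: calculated 90.1 vs reported 90.2 → residual 0.1 km
Receiver 0, Receiver 1, Receiver 3 are mutually consistent (residuals ≈ 0); Receiver 2 is off by 34.1 km.

Receiver 2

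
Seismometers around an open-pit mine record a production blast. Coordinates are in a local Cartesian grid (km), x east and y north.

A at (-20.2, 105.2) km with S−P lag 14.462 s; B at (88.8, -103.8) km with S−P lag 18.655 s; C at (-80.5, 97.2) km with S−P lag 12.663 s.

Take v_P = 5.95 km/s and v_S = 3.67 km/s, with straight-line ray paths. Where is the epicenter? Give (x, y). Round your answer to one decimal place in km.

x ≈ -70.9 km, y ≈ -23.7 km

Distance from S−P lag: d = Δt · v_P v_S / (v_P − v_S) = Δt · (5.95·3.67)/(5.95−3.67) ≈ 9.5774·Δt.
So d_A = 138.51, d_B = 178.67, d_C = 121.28 km.
Circle about each station: (x + 20.2)² + (y − 105.2)² = 138.51²; (x − 88.8)² + (y + 103.8)² = 178.67²; (x + 80.5)² + (y − 97.2)² = 121.28².
Subtracting pairs of circle equations eliminates x²+y² and gives linear equations (the radical axes):
218.0 x − 418.0 y = -5553.15
-120.6 x − 16.0 y = 8929.19
Solving the 2×2 system: x ≈ -70.9, y ≈ -23.7 km.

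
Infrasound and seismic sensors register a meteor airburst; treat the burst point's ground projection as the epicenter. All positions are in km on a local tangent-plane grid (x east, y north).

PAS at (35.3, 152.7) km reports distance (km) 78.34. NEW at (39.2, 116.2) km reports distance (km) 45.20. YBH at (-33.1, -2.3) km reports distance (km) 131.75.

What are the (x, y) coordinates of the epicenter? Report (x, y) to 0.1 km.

Circle about each station: (x − 35.3)² + (y − 152.7)² = 78.34²; (x − 39.2)² + (y − 116.2)² = 45.20²; (x + 33.1)² + (y + 2.3)² = 131.75².
Subtracting pairs of circle equations eliminates x²+y² and gives linear equations (the radical axes):
7.8 x − 73.0 y = -5430.18
-136.8 x − 310.0 y = -34683.39
Solving the 2×2 system: x ≈ 68.4, y ≈ 81.7 km.

x ≈ 68.4 km, y ≈ 81.7 km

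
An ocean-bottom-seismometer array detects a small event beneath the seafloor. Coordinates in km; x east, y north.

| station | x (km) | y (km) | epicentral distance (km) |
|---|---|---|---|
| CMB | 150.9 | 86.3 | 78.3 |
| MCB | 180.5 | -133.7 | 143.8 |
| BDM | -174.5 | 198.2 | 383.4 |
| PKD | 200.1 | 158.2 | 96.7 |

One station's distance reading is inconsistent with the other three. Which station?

PKD

Solve using three stations at a time. Using CMB, MCB, BDM (subtract circle equations pairwise → linear system) gives (x, y) ≈ (158.6, 8.4).
Distances from that point to each station vs reported:
  CMB: calculated 78.3 vs reported 78.3 → residual 0.0 km
  MCB: calculated 143.8 vs reported 143.8 → residual 0.0 km
  BDM: calculated 383.4 vs reported 383.4 → residual 0.0 km
  PKD: calculated 155.4 vs reported 96.7 → residual 58.7 km
CMB, MCB, BDM are mutually consistent (residuals ≈ 0); PKD is off by 58.7 km.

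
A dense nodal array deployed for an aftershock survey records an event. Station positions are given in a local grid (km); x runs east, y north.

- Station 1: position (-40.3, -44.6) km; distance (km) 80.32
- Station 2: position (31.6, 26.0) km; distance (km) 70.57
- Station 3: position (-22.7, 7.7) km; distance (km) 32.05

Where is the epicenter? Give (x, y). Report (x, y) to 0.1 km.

Circle about each station: (x + 40.3)² + (y + 44.6)² = 80.32²; (x − 31.6)² + (y − 26.0)² = 70.57²; (x + 22.7)² + (y − 7.7)² = 32.05².
Subtracting the Station 1 equation from the Station 2 and Station 3 equations removes the quadratic terms:
143.8 x + 141.2 y = -467.51
35.2 x + 104.6 y = 2385.43
Solving the 2×2 system: x ≈ -38.3, y ≈ 35.7 km.

(-38.3, 35.7)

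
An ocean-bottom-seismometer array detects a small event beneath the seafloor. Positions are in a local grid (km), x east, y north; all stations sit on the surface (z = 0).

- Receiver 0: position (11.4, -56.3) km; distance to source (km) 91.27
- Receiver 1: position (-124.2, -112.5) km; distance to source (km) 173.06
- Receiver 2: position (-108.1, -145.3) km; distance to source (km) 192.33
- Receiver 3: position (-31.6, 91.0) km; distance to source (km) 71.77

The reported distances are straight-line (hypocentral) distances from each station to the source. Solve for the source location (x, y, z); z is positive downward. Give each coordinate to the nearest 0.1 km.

Each station gives a sphere (x−x_i)² + (y−y_i)² + z² = d_i² (stations at z=0).
Subtracting the Receiver 0 sphere from Receiver 1 and Receiver 2: z² cancels, leaving linear equations in x and y:
-271.2 x − 112.4 y = 3162.69
-239.0 x − 178.0 y = 837.43
Solving: x ≈ -21.898, y ≈ 24.697 km (keep extra digits for the depth step; rounded: -21.9, 24.7).
Then from the Receiver 0 sphere: z² = 91.27² − (x − 11.4)² − (y + 56.3)² with x = -21.898, y = 24.697, so z ≈ 25.709 ≈ 25.7 km.

x ≈ -21.9 km, y ≈ 24.7 km, depth ≈ 25.7 km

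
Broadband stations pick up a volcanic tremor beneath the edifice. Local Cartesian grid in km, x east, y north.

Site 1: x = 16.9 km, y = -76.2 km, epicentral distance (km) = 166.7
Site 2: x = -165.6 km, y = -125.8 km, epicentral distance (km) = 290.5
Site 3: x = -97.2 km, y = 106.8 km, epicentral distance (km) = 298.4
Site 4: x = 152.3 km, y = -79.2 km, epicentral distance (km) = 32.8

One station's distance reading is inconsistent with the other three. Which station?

Solve using three stations at a time. Using Site 2, Site 3, Site 4 (subtract circle equations pairwise → linear system) gives (x, y) ≈ (123.2, -94.4).
Distances from that point to each station vs reported:
  Site 1: calculated 107.8 vs reported 166.7 → residual 58.9 km
  Site 2: calculated 290.5 vs reported 290.5 → residual 0.0 km
  Site 3: calculated 298.4 vs reported 298.4 → residual 0.0 km
  Site 4: calculated 32.8 vs reported 32.8 → residual 0.0 km
Site 2, Site 3, Site 4 are mutually consistent (residuals ≈ 0); Site 1 is off by 58.9 km.

Site 1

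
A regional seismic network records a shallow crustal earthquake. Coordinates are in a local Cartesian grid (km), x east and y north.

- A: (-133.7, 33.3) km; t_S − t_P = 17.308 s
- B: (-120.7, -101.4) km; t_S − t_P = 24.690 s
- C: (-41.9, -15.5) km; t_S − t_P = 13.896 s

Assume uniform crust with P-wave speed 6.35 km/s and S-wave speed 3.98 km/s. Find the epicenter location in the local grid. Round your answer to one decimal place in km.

33.1 km east, 112.3 km north

Distance from S−P lag: d = Δt · v_P v_S / (v_P − v_S) = Δt · (6.35·3.98)/(6.35−3.98) ≈ 10.6637·Δt.
So d_A = 184.57, d_B = 263.29, d_C = 148.18 km.
Circle about each station: (x + 133.7)² + (y − 33.3)² = 184.57²; (x + 120.7)² + (y + 101.4)² = 263.29²; (x + 41.9)² + (y + 15.5)² = 148.18².
Subtracting the A equation from the B and C equations removes the quadratic terms:
26.0 x − 269.4 y = -29389.67
183.6 x − 97.6 y = -4879.95
Solving the 2×2 system: x ≈ 33.1, y ≈ 112.3 km.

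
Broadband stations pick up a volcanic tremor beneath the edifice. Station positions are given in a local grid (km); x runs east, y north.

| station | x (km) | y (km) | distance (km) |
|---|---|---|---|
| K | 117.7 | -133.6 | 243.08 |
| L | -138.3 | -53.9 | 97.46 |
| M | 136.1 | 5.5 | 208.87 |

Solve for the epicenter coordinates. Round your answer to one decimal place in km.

-72.4 km east, 17.9 km north

Circle about each station: (x − 117.7)² + (y + 133.6)² = 243.08²; (x + 138.3)² + (y + 53.9)² = 97.46²; (x − 136.1)² + (y − 5.5)² = 208.87².
Subtracting the K equation from the L and M equations removes the quadratic terms:
-512.0 x + 159.4 y = 39919.28
36.8 x + 278.2 y = 2312.42
Solving the 2×2 system: x ≈ -72.4, y ≈ 17.9 km.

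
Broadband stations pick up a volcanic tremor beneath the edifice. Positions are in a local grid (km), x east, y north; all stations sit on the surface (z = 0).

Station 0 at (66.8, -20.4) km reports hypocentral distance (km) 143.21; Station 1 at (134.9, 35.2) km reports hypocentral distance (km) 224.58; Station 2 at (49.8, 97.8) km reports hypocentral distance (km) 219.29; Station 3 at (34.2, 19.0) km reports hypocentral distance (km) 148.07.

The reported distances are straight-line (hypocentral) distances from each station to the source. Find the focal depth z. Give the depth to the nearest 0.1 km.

Each station gives a sphere (x−x_i)² + (y−y_i)² + z² = d_i² (stations at z=0).
Subtracting the Station 0 sphere from Station 1 and Station 2: z² cancels, leaving linear equations in x and y:
136.2 x + 111.2 y = -15368.42
-34.0 x + 236.4 y = -20412.52
Solving: x ≈ -37.890, y ≈ -91.797 km (keep extra digits for the depth step; rounded: -37.9, -91.8).
Then from the Station 0 sphere: z² = 143.21² − (x − 66.8)² − (y + 20.4)² with x = -37.890, y = -91.797, so z ≈ 66.720 ≈ 66.7 km.

depth ≈ 66.7 km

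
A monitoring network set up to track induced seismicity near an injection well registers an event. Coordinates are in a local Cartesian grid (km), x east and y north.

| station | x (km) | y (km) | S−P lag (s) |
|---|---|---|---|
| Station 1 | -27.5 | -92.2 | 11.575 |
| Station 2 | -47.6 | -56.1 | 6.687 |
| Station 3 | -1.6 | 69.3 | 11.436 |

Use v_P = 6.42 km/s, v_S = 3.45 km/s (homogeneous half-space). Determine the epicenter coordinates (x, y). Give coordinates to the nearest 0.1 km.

Distance from S−P lag: d = Δt · v_P v_S / (v_P − v_S) = Δt · (6.42·3.45)/(6.42−3.45) ≈ 7.4576·Δt.
So d_Station 1 = 86.32, d_Station 2 = 49.87, d_Station 3 = 85.28 km.
Circle about each station: (x + 27.5)² + (y + 92.2)² = 86.32²; (x + 47.6)² + (y + 56.1)² = 49.87²; (x + 1.6)² + (y − 69.3)² = 85.28².
Subtracting pairs of circle equations eliminates x²+y² and gives linear equations (the radical axes):
-40.2 x + 72.2 y = 1120.01
51.8 x + 323.0 y = -4273.58
Solving the 2×2 system: x ≈ -40.1, y ≈ -6.8 km.

(-40.1, -6.8)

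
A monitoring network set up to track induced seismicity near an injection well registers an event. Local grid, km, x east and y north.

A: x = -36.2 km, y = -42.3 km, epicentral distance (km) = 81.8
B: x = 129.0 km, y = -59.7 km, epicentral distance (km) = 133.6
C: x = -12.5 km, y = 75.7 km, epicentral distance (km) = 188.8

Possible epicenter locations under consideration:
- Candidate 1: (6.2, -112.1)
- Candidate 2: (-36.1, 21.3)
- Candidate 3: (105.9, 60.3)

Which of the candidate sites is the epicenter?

Candidate 1

For each candidate, compare |candidate − station| to the reported distance:
Candidate 1: residuals A 0.1, B 0.1, C 0.1 → max 0.1 km
Candidate 2: residuals A 18.2, B 50.3, C 129.5 → max 129.5 km
Candidate 3: residuals A 93.5, B 11.4, C 69.4 → max 93.5 km
Only Candidate 1 has all residuals ≈ 0.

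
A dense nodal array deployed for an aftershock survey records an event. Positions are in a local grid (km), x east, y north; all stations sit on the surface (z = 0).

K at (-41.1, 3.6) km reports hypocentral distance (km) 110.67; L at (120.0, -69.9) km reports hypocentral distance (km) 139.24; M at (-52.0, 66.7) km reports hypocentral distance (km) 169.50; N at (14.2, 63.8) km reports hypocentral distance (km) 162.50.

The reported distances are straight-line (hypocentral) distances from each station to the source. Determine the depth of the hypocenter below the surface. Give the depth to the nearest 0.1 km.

Each station gives a sphere (x−x_i)² + (y−y_i)² + z² = d_i² (stations at z=0).
Subtracting the K sphere from L and M: z² cancels, leaving linear equations in x and y:
322.2 x − 147.0 y = 10443.91
-21.8 x + 126.2 y = -11031.68
Solving: x ≈ -8.106, y ≈ -88.815 km (keep extra digits for the depth step; rounded: -8.1, -88.8).
Then from the K sphere: z² = 110.67² − (x + 41.1)² − (y − 3.6)² with x = -8.106, y = -88.815, so z ≈ 51.173 ≈ 51.2 km.

z ≈ 51.2 km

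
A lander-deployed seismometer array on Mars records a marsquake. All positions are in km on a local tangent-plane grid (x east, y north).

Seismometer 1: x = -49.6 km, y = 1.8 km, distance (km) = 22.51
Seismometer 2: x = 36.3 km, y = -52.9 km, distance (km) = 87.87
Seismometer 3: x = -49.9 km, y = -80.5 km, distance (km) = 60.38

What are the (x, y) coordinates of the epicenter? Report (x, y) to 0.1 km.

-45.3 km east, -20.3 km north

Circle about each station: (x + 49.6)² + (y − 1.8)² = 22.51²; (x − 36.3)² + (y + 52.9)² = 87.87²; (x + 49.9)² + (y + 80.5)² = 60.38².
Subtracting pairs of circle equations eliminates x²+y² and gives linear equations (the radical axes):
171.8 x − 109.4 y = -5561.74
-0.6 x − 164.6 y = 3367.82
Solving the 2×2 system: x ≈ -45.3, y ≈ -20.3 km.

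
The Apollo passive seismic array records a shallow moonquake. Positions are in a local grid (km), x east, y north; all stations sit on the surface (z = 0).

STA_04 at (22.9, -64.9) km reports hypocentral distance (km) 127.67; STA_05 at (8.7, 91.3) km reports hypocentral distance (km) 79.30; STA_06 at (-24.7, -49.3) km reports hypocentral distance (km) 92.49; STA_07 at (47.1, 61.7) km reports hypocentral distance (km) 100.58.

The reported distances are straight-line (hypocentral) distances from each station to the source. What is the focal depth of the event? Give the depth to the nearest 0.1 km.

Each station gives a sphere (x−x_i)² + (y−y_i)² + z² = d_i² (stations at z=0).
Subtracting the STA_04 sphere from STA_05 and STA_06: z² cancels, leaving linear equations in x and y:
-28.4 x + 312.4 y = 13686.10
-95.2 x + 31.2 y = 6049.39
Solving: x ≈ -50.697, y ≈ 39.201 km (keep extra digits for the depth step; rounded: -50.7, 39.2).
Then from the STA_04 sphere: z² = 127.67² − (x − 22.9)² − (y + 64.9)² with x = -50.697, y = 39.201, so z ≈ 6.789 ≈ 6.8 km.
Check against STA_07 (with the unrounded solution): distance 100.58 ≈ 100.58 km. ✓

z ≈ 6.8 km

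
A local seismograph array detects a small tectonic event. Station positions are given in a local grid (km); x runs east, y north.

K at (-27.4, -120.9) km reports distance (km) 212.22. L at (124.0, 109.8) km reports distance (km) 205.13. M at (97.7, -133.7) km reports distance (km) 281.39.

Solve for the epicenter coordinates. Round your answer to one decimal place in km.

Circle about each station: (x + 27.4)² + (y + 120.9)² = 212.22²; (x − 124.0)² + (y − 109.8)² = 205.13²; (x − 97.7)² + (y + 133.7)² = 281.39².
Subtracting pairs of circle equations eliminates x²+y² and gives linear equations (the radical axes):
302.8 x + 461.4 y = 15023.48
250.2 x − 25.6 y = -22089.59
Solving the 2×2 system: x ≈ -79.6, y ≈ 84.8 km.

x ≈ -79.6 km, y ≈ 84.8 km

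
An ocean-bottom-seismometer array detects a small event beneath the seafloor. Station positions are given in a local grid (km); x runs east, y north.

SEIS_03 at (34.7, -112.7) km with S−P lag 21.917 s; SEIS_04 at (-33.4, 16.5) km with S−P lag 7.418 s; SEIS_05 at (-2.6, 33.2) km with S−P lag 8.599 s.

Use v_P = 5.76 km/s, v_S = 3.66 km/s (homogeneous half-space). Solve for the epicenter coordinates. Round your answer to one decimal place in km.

Distance from S−P lag: d = Δt · v_P v_S / (v_P − v_S) = Δt · (5.76·3.66)/(5.76−3.66) ≈ 10.0389·Δt.
So d_SEIS_03 = 220.02, d_SEIS_04 = 74.47, d_SEIS_05 = 86.32 km.
Circle about each station: (x − 34.7)² + (y + 112.7)² = 220.02²; (x + 33.4)² + (y − 16.5)² = 74.47²; (x + 2.6)² + (y − 33.2)² = 86.32².
Subtracting the SEIS_03 equation from the SEIS_04 and SEIS_05 equations removes the quadratic terms:
-136.2 x + 258.4 y = 30345.45
-74.6 x + 291.8 y = 28161.28
Solving the 2×2 system: x ≈ -77.1, y ≈ 76.8 km.
Check against SEIS_03 (with the unrounded x, y): √((x − 34.7)²+(y + 112.7)²) = 220.02 ≈ 220.02 km. ✓

(-77.1, 76.8)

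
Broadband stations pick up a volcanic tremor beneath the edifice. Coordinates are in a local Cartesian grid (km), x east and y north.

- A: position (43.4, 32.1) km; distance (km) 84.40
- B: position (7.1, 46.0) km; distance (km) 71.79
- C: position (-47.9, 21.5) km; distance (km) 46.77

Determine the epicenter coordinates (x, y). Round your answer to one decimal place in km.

(-24.0, -18.7)

Circle about each station: (x − 43.4)² + (y − 32.1)² = 84.40²; (x − 7.1)² + (y − 46.0)² = 71.79²; (x + 47.9)² + (y − 21.5)² = 46.77².
Subtracting pairs of circle equations eliminates x²+y² and gives linear equations (the radical axes):
-72.6 x + 27.8 y = 1222.00
-182.6 x − 21.2 y = 4778.62
Solving the 2×2 system: x ≈ -24.0, y ≈ -18.7 km.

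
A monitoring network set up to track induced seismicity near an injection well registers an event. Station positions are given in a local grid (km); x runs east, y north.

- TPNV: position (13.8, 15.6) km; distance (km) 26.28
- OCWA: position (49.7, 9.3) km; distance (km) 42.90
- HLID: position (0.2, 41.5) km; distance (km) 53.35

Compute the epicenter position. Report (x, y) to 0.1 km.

Circle about each station: (x − 13.8)² + (y − 15.6)² = 26.28²; (x − 49.7)² + (y − 9.3)² = 42.90²; (x − 0.2)² + (y − 41.5)² = 53.35².
Subtracting the TPNV equation from the OCWA and HLID equations removes the quadratic terms:
71.8 x − 12.6 y = 973.01
-27.2 x + 51.8 y = -867.09
Solving the 2×2 system: x ≈ 11.7, y ≈ -10.6 km.
Check against TPNV (with the unrounded x, y): √((x − 13.8)²+(y − 15.6)²) = 26.28 ≈ 26.28 km. ✓

11.7 km east, -10.6 km north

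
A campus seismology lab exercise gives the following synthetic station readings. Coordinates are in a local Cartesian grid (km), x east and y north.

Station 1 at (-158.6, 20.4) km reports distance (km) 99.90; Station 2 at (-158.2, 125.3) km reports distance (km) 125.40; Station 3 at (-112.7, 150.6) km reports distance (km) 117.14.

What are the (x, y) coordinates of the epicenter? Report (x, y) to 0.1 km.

Circle about each station: (x + 158.6)² + (y − 20.4)² = 99.90²; (x + 158.2)² + (y − 125.3)² = 125.40²; (x + 112.7)² + (y − 150.6)² = 117.14².
Subtracting the Station 1 equation from the Station 2 and Station 3 equations removes the quadratic terms:
0.8 x + 209.8 y = 9412.06
91.8 x + 260.4 y = 6069.76
Solving the 2×2 system: x ≈ -61.8, y ≈ 45.1 km.

x ≈ -61.8 km, y ≈ 45.1 km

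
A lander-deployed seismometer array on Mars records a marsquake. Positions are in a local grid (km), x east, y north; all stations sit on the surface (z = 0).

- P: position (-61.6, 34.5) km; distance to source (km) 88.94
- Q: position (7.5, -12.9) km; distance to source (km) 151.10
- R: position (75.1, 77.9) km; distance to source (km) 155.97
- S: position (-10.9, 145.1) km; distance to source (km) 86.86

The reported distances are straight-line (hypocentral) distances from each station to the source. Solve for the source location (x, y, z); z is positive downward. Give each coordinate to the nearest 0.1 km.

Each station gives a sphere (x−x_i)² + (y−y_i)² + z² = d_i² (stations at z=0).
Subtracting the P sphere from Q and R: z² cancels, leaving linear equations in x and y:
138.2 x − 94.8 y = -19683.04
273.4 x + 86.8 y = -9692.71
Solving: x ≈ -69.298, y ≈ 106.604 km (keep extra digits for the depth step; rounded: -69.3, 106.6).
Then from the P sphere: z² = 88.94² − (x + 61.6)² − (y − 34.5)² with x = -69.298, y = 106.604, so z ≈ 51.498 ≈ 51.5 km.
Check against S (with the unrounded solution): distance 86.86 ≈ 86.86 km. ✓

(-69.3, 106.6, 51.5)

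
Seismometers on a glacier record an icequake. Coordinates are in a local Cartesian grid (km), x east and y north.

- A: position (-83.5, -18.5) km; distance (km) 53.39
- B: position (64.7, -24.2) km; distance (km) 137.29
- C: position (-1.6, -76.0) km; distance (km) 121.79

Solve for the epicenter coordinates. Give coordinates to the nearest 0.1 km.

x ≈ -61.4 km, y ≈ 30.1 km

Circle about each station: (x + 83.5)² + (y + 18.5)² = 53.39²; (x − 64.7)² + (y + 24.2)² = 137.29²; (x + 1.6)² + (y + 76.0)² = 121.79².
Subtracting the A equation from the B and C equations removes the quadratic terms:
296.4 x − 11.4 y = -18540.82
163.8 x − 115.0 y = -13518.25
Solving the 2×2 system: x ≈ -61.4, y ≈ 30.1 km.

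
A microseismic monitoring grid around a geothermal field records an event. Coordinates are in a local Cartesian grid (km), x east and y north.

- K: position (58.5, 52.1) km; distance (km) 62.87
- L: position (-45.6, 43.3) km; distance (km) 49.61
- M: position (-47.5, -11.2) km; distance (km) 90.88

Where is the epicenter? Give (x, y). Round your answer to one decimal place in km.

x ≈ -2.4 km, y ≈ 67.7 km

Circle about each station: (x − 58.5)² + (y − 52.1)² = 62.87²; (x + 45.6)² + (y − 43.3)² = 49.61²; (x + 47.5)² + (y + 11.2)² = 90.88².
Subtracting the K equation from the L and M equations removes the quadratic terms:
-208.2 x − 17.6 y = -690.93
-212.0 x − 126.6 y = -8061.51
Solving the 2×2 system: x ≈ -2.4, y ≈ 67.7 km.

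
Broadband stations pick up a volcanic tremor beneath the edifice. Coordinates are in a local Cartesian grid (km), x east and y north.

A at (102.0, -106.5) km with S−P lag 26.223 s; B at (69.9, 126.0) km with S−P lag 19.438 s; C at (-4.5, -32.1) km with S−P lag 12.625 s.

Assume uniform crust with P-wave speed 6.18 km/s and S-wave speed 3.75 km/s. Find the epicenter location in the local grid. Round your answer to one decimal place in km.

Distance from S−P lag: d = Δt · v_P v_S / (v_P − v_S) = Δt · (6.18·3.75)/(6.18−3.75) ≈ 9.5370·Δt.
So d_A = 250.09, d_B = 185.38, d_C = 120.41 km.
Circle about each station: (x − 102.0)² + (y + 106.5)² = 250.09²; (x − 69.9)² + (y − 126.0)² = 185.38²; (x + 4.5)² + (y + 32.1)² = 120.41².
Subtracting pairs of circle equations eliminates x²+y² and gives linear equations (the radical axes):
-64.2 x + 465.0 y = 27195.02
-213.0 x + 148.8 y = 27350.85
Solving the 2×2 system: x ≈ -96.9, y ≈ 45.1 km.

x ≈ -96.9 km, y ≈ 45.1 km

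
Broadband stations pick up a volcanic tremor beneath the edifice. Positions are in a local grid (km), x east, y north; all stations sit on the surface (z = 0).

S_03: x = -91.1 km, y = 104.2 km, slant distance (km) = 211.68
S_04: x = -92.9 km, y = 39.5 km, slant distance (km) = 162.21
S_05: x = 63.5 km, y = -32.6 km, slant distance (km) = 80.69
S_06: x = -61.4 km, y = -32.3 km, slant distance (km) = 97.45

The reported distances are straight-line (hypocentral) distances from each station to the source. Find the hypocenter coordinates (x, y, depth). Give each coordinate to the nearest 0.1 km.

x ≈ 12.9 km, y ≈ -74.0 km, depth ≈ 47.3 km

Each station gives a sphere (x−x_i)² + (y−y_i)² + z² = d_i² (stations at z=0).
Subtracting the S_03 sphere from S_04 and S_05: z² cancels, leaving linear equations in x and y:
-3.6 x − 129.4 y = 9530.15
309.2 x − 273.6 y = 24235.71
Solving: x ≈ 12.895, y ≈ -74.008 km (keep extra digits for the depth step; rounded: 12.9, -74.0).
Then from the S_03 sphere: z² = 211.68² − (x + 91.1)² − (y − 104.2)² with x = 12.895, y = -74.008, so z ≈ 47.280 ≈ 47.3 km.
Check against S_06 (with the unrounded solution): distance 97.44 ≈ 97.45 km. ✓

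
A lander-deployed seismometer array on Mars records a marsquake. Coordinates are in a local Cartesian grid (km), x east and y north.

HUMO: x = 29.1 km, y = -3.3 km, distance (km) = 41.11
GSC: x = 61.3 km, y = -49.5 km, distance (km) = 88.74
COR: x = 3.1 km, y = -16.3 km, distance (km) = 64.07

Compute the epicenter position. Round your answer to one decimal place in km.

(39.4, 36.5)

Circle about each station: (x − 29.1)² + (y + 3.3)² = 41.11²; (x − 61.3)² + (y + 49.5)² = 88.74²; (x − 3.1)² + (y + 16.3)² = 64.07².
Subtracting the HUMO equation from the GSC and COR equations removes the quadratic terms:
64.4 x − 92.4 y = -834.52
-52.0 x − 26.0 y = -2997.33
Solving the 2×2 system: x ≈ 39.4, y ≈ 36.5 km.
Check against HUMO (with the unrounded x, y): √((x − 29.1)²+(y + 3.3)²) = 41.10 ≈ 41.11 km. ✓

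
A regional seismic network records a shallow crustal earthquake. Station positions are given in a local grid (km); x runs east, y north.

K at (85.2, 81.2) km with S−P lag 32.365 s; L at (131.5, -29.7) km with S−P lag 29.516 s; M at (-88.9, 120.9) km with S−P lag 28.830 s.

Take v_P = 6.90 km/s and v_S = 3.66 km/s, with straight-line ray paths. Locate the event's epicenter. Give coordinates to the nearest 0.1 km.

Distance from S−P lag: d = Δt · v_P v_S / (v_P − v_S) = Δt · (6.90·3.66)/(6.90−3.66) ≈ 7.7944·Δt.
So d_K = 252.27, d_L = 230.06, d_M = 224.71 km.
Circle about each station: (x − 85.2)² + (y − 81.2)² = 252.27²; (x − 131.5)² + (y + 29.7)² = 230.06²; (x + 88.9)² + (y − 120.9)² = 224.71².
Subtracting pairs of circle equations eliminates x²+y² and gives linear equations (the radical axes):
92.6 x − 221.8 y = 15034.41
-348.2 x + 79.4 y = 21813.11
Solving the 2×2 system: x ≈ -86.3, y ≈ -103.8 km.

x ≈ -86.3 km, y ≈ -103.8 km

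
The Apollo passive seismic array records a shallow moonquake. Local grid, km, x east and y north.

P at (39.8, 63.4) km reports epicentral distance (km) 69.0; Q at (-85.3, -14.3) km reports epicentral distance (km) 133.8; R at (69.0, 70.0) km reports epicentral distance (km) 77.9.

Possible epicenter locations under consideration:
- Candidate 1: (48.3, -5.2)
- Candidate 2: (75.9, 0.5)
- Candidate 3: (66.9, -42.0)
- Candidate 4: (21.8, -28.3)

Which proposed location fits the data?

Candidate 1

For each candidate, compare |candidate − station| to the reported distance:
Candidate 1: residuals P 0.1, Q 0.1, R 0.1 → max 0.1 km
Candidate 2: residuals P 3.5, Q 28.1, R 8.1 → max 28.1 km
Candidate 3: residuals P 39.8, Q 20.9, R 34.1 → max 39.8 km
Candidate 4: residuals P 24.4, Q 25.8, R 31.1 → max 31.1 km
Only Candidate 1 has all residuals ≈ 0.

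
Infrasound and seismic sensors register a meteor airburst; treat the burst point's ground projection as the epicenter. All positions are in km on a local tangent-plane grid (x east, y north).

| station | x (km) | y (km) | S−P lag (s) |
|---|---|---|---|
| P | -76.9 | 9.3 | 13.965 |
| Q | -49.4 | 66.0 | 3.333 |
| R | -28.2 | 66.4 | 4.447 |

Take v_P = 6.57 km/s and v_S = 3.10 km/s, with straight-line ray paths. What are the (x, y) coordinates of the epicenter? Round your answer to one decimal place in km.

(-46.2, 85.3)

Distance from S−P lag: d = Δt · v_P v_S / (v_P − v_S) = Δt · (6.57·3.10)/(6.57−3.10) ≈ 5.8695·Δt.
So d_P = 81.97, d_Q = 19.56, d_R = 26.10 km.
Circle about each station: (x + 76.9)² + (y − 9.3)² = 81.97²; (x + 49.4)² + (y − 66.0)² = 19.56²; (x + 28.2)² + (y − 66.4)² = 26.10².
Subtracting the P equation from the Q and R equations removes the quadratic terms:
55.0 x + 113.4 y = 7132.75
97.4 x + 114.2 y = 5241.97
Solving the 2×2 system: x ≈ -46.2, y ≈ 85.3 km.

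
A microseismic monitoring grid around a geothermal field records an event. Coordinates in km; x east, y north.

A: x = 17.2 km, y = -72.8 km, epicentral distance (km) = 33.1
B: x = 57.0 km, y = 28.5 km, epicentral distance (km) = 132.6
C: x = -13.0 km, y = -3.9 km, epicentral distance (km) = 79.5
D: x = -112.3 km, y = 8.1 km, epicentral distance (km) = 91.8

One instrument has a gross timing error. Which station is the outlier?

Solve using three stations at a time. Using A, B, C (subtract circle equations pairwise → linear system) gives (x, y) ≈ (-14.2, -83.4).
Distances from that point to each station vs reported:
  A: calculated 33.1 vs reported 33.1 → residual 0.0 km
  B: calculated 132.6 vs reported 132.6 → residual 0.0 km
  C: calculated 79.5 vs reported 79.5 → residual 0.0 km
  D: calculated 134.2 vs reported 91.8 → residual 42.4 km
A, B, C are mutually consistent (residuals ≈ 0); D is off by 42.4 km.

D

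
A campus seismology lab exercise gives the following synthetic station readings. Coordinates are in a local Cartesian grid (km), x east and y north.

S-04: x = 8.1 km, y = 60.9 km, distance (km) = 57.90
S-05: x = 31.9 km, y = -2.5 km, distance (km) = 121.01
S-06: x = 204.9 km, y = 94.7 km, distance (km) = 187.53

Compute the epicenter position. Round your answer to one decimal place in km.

x ≈ 18.8 km, y ≈ 117.8 km

Circle about each station: (x − 8.1)² + (y − 60.9)² = 57.90²; (x − 31.9)² + (y + 2.5)² = 121.01²; (x − 204.9)² + (y − 94.7)² = 187.53².
Subtracting pairs of circle equations eliminates x²+y² and gives linear equations (the radical axes):
47.6 x − 126.8 y = -14041.57
393.6 x + 67.6 y = 15362.59
Solving the 2×2 system: x ≈ 18.8, y ≈ 117.8 km.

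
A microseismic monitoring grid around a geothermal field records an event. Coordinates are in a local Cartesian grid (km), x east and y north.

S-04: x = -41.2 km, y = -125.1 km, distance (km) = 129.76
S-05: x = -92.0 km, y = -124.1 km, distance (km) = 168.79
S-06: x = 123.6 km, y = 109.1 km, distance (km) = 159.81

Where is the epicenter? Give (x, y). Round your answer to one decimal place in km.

(49.9, -32.7)

Circle about each station: (x + 41.2)² + (y + 125.1)² = 129.76²; (x + 92.0)² + (y + 124.1)² = 168.79²; (x − 123.6)² + (y − 109.1)² = 159.81².
Subtracting pairs of circle equations eliminates x²+y² and gives linear equations (the radical axes):
-101.6 x + 2.0 y = -5135.05
329.6 x + 468.4 y = 1130.74
Solving the 2×2 system: x ≈ 49.9, y ≈ -32.7 km.
Check against S-04 (with the unrounded x, y): √((x + 41.2)²+(y + 125.1)²) = 129.76 ≈ 129.76 km. ✓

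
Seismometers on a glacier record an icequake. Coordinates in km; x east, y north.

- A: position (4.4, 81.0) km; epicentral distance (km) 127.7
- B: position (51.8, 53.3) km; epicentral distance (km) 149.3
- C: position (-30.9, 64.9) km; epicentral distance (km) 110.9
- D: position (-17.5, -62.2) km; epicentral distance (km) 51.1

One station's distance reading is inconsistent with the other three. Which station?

A

Solve using three stations at a time. Using B, C, D (subtract circle equations pairwise → linear system) gives (x, y) ≈ (-64.0, -41.0).
Distances from that point to each station vs reported:
  A: calculated 139.8 vs reported 127.7 → residual 12.1 km
  B: calculated 149.3 vs reported 149.3 → residual 0.0 km
  C: calculated 110.9 vs reported 110.9 → residual 0.0 km
  D: calculated 51.1 vs reported 51.1 → residual 0.0 km
B, C, D are mutually consistent (residuals ≈ 0); A is off by 12.1 km.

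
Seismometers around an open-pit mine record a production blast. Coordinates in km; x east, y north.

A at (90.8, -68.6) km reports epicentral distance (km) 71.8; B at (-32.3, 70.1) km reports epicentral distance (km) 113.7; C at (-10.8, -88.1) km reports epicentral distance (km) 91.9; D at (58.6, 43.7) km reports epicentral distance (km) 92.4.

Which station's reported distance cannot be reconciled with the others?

D

Solve using three stations at a time. Using A, B, C (subtract circle equations pairwise → linear system) gives (x, y) ≈ (43.9, -14.3).
Distances from that point to each station vs reported:
  A: calculated 71.8 vs reported 71.8 → residual 0.0 km
  B: calculated 113.7 vs reported 113.7 → residual 0.0 km
  C: calculated 91.9 vs reported 91.9 → residual 0.0 km
  D: calculated 59.8 vs reported 92.4 → residual 32.6 km
A, B, C are mutually consistent (residuals ≈ 0); D is off by 32.6 km.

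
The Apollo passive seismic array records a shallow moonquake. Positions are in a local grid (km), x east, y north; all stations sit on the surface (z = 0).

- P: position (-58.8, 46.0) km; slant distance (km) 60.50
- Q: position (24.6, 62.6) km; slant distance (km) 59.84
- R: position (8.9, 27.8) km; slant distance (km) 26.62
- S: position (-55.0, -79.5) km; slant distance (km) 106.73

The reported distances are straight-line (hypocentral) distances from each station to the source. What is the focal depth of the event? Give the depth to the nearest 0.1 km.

Each station gives a sphere (x−x_i)² + (y−y_i)² + z² = d_i² (stations at z=0).
Subtracting the P sphere from Q and R: z² cancels, leaving linear equations in x and y:
166.8 x + 33.2 y = -970.10
135.4 x − 36.4 y = -1769.76
Solving: x ≈ -8.902, y ≈ 15.506 km (keep extra digits for the depth step; rounded: -8.9, 15.5).
Then from the P sphere: z² = 60.50² − (x + 58.8)² − (y − 46.0)² with x = -8.902, y = 15.506, so z ≈ 15.510 ≈ 15.5 km.

15.5 km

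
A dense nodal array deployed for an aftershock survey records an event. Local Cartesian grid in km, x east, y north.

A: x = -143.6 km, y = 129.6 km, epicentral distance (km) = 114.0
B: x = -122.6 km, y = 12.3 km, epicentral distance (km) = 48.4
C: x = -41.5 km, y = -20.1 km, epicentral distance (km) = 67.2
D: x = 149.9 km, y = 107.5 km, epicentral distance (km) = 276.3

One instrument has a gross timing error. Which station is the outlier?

D

Solve using three stations at a time. Using A, B, C (subtract circle equations pairwise → linear system) gives (x, y) ≈ (-79.9, 35.1).
Distances from that point to each station vs reported:
  A: calculated 114.0 vs reported 114.0 → residual 0.0 km
  B: calculated 48.4 vs reported 48.4 → residual 0.0 km
  C: calculated 67.2 vs reported 67.2 → residual 0.0 km
  D: calculated 240.9 vs reported 276.3 → residual 35.4 km
A, B, C are mutually consistent (residuals ≈ 0); D is off by 35.4 km.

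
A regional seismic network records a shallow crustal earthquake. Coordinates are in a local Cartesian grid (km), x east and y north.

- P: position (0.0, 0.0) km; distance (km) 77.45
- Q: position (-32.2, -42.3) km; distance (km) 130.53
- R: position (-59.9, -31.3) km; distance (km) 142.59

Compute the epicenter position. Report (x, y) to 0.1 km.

Circle about each station: x² + y² = 77.45²; (x + 32.2)² + (y + 42.3)² = 130.53²; (x + 59.9)² + (y + 31.3)² = 142.59².
Subtracting the P equation from the Q and R equations removes the quadratic terms:
-64.4 x − 84.6 y = -8213.45
-119.8 x − 62.6 y = -9765.71
Solving the 2×2 system: x ≈ 51.1, y ≈ 58.2 km.

x ≈ 51.1 km, y ≈ 58.2 km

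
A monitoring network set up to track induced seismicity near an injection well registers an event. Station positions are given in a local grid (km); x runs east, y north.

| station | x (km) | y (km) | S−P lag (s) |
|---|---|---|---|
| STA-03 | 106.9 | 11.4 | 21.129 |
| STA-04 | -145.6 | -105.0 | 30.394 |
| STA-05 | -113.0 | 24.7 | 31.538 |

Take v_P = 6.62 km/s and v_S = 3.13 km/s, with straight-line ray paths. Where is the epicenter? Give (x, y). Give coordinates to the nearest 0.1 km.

Distance from S−P lag: d = Δt · v_P v_S / (v_P − v_S) = Δt · (6.62·3.13)/(6.62−3.13) ≈ 5.9371·Δt.
So d_STA-03 = 125.45, d_STA-04 = 180.45, d_STA-05 = 187.25 km.
Circle about each station: (x − 106.9)² + (y − 11.4)² = 125.45²; (x + 145.6)² + (y + 105.0)² = 180.45²; (x + 113.0)² + (y − 24.7)² = 187.25².
Subtracting pairs of circle equations eliminates x²+y² and gives linear equations (the radical axes):
-505.0 x − 232.8 y = 3842.29
-439.8 x + 26.6 y = -17503.34
Solving the 2×2 system: x ≈ 34.3, y ≈ -90.9 km.

(34.3, -90.9)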